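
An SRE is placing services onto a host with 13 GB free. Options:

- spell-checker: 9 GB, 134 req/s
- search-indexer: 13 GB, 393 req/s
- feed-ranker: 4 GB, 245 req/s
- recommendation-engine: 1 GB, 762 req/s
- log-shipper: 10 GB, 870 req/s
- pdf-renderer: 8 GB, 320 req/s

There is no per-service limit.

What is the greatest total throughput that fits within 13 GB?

By throughput per GB: recommendation-engine 762.00, log-shipper 87.00, feed-ranker 61.25, pdf-renderer 40.00 lead.
13×recommendation-engine uses 13 of the 13 GB and totals 9906.
Every other selection either busts 13 GB or fails to beat 9906.

9906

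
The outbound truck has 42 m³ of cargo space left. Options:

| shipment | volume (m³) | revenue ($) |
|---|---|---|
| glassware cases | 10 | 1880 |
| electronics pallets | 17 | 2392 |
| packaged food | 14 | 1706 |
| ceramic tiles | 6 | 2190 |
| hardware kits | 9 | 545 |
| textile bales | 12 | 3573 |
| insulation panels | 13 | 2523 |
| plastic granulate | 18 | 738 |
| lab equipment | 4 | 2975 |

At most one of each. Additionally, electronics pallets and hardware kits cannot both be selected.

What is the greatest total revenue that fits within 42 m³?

11261

Density check — lab equipment 743.75, ceramic tiles 365.00, textile bales 297.75 are the best per m³.
Ceramic tiles + textile bales + insulation panels + lab equipment uses 35 of the 42 m³ and totals 11261.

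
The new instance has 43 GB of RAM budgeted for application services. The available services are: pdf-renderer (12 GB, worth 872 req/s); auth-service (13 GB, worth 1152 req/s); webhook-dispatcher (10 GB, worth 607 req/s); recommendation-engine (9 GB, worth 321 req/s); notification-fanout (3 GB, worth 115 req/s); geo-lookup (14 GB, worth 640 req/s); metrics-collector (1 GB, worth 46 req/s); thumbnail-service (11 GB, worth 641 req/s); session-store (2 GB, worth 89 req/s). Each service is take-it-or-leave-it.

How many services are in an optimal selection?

6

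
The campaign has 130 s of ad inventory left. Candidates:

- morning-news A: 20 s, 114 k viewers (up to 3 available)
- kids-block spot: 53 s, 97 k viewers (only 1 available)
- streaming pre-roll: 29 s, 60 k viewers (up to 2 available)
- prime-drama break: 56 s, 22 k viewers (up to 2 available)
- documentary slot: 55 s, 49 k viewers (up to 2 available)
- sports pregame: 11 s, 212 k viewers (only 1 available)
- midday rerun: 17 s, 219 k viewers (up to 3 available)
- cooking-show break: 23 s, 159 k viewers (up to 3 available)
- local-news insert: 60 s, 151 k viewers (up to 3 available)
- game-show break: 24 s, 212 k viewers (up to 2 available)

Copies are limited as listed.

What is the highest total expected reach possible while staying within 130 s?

The ratio ordering already packs tightly: morning-news A + sports pregame + 3×midday rerun + 2×game-show break, 130 s, 1407.
Nothing else within 130 s beats 1407.

1407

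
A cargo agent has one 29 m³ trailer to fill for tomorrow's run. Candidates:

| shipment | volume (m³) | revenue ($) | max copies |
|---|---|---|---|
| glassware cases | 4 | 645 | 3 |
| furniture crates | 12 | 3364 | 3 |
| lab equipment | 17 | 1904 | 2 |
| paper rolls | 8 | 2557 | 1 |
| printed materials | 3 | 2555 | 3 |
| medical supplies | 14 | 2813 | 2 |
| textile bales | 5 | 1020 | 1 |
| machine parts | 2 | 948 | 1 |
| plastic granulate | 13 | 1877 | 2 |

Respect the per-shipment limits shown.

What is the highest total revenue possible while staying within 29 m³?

By revenue per m³: printed materials 851.67, machine parts 474.00, paper rolls 319.62 lead.
The ratio heuristic lands on glassware cases + paper rolls + 3×printed materials + textile bales + machine parts (12835) but leaves 1 m³ idle.
The 11 m³ tied up in glassware cases and textile bales and machine parts is better spent on furniture crates — total rises to 13586 (29 m³).
That's the maximum — no swap from here does better than 13586.

13586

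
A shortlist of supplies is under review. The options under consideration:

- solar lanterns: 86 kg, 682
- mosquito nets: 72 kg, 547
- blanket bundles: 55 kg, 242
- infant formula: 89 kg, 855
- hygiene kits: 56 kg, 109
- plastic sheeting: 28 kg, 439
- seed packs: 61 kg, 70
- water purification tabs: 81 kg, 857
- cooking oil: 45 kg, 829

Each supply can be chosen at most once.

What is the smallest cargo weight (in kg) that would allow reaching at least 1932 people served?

Minimise kg subject to total people served ≥ 1932.
Taking plastic sheeting + water purification tabs + cooking oil gives 2125 (≥ 1932) for 154 kg.
Any bundle with less than 154 kg falls short of 1932.

154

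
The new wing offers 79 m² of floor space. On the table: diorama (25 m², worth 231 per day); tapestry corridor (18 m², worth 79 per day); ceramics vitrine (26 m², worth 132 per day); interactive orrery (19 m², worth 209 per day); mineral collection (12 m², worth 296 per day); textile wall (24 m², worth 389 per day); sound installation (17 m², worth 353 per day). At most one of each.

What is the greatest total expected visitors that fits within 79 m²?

Taking the top-ratio exhibits first gives interactive orrery + mineral collection + textile wall + sound installation for 1247 (72 m²).
Dropping interactive orrery frees 19 m²; slotting in diorama (25 m²) lifts the total to 1269 at 78 m².

1269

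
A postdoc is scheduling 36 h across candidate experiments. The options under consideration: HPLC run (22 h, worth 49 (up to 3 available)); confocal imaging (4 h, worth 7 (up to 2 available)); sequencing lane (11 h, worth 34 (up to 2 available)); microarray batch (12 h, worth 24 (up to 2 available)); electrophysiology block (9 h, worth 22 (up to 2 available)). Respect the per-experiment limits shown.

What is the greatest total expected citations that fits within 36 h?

97

Ranking by ratio (expected citations/h): sequencing lane 3.09, electrophysiology block 2.44, HPLC run 2.23.
Taking confocal imaging + 2×sequencing lane + electrophysiology block: 35 h used, 97 in expected citations.
Every other selection either busts 36 h or exceeds an availability limit or fails to beat 97.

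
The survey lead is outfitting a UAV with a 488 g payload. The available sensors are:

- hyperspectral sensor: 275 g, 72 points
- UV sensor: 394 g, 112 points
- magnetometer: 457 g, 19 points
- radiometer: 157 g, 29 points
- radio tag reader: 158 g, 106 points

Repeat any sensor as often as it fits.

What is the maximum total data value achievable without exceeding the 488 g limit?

The ratio ordering already packs tightly: 3×radio tag reader, 474 g, 318.

318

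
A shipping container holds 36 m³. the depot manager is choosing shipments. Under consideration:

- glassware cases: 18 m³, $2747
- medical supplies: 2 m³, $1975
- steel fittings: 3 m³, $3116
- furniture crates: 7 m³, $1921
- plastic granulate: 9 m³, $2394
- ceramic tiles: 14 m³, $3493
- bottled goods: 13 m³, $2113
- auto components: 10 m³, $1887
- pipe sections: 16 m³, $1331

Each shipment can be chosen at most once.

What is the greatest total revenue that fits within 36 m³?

12899

Taking medical supplies + steel fittings + furniture crates + plastic granulate + ceramic tiles: 35 m³ used, 12899 in revenue.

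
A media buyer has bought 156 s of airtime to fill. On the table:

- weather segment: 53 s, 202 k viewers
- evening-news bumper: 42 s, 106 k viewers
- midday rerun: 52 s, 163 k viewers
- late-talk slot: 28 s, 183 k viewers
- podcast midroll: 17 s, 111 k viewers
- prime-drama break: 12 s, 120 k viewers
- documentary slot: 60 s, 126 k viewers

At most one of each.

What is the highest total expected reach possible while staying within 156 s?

722

By expected reach per s: prime-drama break 10.00, late-talk slot 6.54, podcast midroll 6.53 lead.
Taking weather segment + evening-news bumper + late-talk slot + podcast midroll + prime-drama break: 152 s used, 722 in expected reach.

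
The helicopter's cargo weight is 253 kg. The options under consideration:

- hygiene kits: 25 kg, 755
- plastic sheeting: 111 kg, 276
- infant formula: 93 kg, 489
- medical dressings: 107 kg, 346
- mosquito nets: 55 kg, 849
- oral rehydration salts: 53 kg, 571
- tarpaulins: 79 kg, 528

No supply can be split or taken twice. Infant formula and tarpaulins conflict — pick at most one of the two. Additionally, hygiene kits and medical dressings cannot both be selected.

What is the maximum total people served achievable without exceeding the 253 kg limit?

2703

Ranking by ratio (people served/kg): hygiene kits 30.20, mosquito nets 15.44, oral rehydration salts 10.77.
Hygiene kits + mosquito nets + oral rehydration salts + tarpaulins uses 212 of the 253 kg and totals 2703.
Every other selection either busts 253 kg or breaks a pairing rule or fails to beat 2703.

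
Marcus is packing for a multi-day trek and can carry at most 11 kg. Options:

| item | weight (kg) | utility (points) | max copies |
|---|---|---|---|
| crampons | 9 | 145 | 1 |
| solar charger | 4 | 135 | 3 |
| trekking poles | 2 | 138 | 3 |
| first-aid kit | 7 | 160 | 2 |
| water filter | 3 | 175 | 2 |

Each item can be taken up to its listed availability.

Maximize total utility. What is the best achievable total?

626

The ratio heuristic lands on 3×trekking poles + water filter (589) but leaves 2 kg idle.
Dropping trekking poles frees 2 kg; slotting in water filter (3 kg) lifts the total to 626 at 10 kg.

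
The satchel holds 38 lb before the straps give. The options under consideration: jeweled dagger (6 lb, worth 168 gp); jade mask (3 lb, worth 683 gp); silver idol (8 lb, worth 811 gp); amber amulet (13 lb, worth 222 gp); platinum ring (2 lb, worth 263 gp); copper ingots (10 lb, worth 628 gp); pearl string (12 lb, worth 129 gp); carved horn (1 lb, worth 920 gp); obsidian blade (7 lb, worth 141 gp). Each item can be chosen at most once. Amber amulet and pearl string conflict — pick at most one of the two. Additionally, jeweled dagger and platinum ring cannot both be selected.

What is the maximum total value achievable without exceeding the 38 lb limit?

Ranking by ratio (value/lb): carved horn 920.00, jade mask 227.67, platinum ring 131.50, silver idol 101.38.
Taking jade mask + silver idol + amber amulet + platinum ring + copper ingots + carved horn: 37 lb used, 3527 in value.
An exhaustive check of the 512 subsets confirms 3527.

3527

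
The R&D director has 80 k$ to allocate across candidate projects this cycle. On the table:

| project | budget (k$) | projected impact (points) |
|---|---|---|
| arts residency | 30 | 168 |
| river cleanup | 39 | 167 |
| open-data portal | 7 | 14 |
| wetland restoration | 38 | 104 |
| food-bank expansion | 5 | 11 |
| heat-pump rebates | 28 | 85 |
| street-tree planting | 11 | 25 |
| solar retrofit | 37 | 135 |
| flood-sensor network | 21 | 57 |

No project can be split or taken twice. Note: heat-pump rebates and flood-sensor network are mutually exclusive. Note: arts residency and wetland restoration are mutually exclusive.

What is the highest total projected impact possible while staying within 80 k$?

Density check — arts residency 5.60, river cleanup 4.28, solar retrofit 3.65, heat-pump rebates 3.04 are the best per k$.
Arts residency + river cleanup + street-tree planting uses 80 of the 80 k$ and totals 360.

360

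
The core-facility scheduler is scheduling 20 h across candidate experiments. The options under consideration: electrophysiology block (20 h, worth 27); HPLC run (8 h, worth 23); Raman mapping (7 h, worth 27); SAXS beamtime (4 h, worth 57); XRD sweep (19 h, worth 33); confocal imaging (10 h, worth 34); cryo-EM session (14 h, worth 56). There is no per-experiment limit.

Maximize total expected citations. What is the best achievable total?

Taking 5×SAXS beamtime: 20 h used, 285 in expected citations.
Every other selection either busts 20 h or fails to beat 285.

285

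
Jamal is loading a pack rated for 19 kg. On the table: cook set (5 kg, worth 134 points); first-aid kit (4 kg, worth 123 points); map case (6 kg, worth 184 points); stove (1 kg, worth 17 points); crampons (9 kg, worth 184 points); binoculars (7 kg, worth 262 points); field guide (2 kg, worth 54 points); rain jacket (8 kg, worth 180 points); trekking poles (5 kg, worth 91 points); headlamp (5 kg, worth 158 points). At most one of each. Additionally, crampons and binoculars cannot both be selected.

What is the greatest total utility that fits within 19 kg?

623

Ranking by ratio (utility/kg): binoculars 37.43, headlamp 31.60, first-aid kit 30.75, map case 30.67.
A density-first pass picks first-aid kit + stove + binoculars + field guide + headlamp — 614 at 19 kg.
Replace stove and headlamp with map case: the trade gains 9 net, giving 623 at 19 kg.
Runner-up map case + stove + binoculars + headlamp tops out at 621.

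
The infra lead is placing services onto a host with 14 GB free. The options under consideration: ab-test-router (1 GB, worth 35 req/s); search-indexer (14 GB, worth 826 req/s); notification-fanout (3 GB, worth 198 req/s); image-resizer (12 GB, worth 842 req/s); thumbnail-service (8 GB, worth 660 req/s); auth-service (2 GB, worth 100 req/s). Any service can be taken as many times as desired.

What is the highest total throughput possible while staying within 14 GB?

1056

By throughput per GB: thumbnail-service 82.50, image-resizer 70.17, notification-fanout 66.00 lead.
2×notification-fanout + thumbnail-service uses 14 of the 14 GB and totals 1056.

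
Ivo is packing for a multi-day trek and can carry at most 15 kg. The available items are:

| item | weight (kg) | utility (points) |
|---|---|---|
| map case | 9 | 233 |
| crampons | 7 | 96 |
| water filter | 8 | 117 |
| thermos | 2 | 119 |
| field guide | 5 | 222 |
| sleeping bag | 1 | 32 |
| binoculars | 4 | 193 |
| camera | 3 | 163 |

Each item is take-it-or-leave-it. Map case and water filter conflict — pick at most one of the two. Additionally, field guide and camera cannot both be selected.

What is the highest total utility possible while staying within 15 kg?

566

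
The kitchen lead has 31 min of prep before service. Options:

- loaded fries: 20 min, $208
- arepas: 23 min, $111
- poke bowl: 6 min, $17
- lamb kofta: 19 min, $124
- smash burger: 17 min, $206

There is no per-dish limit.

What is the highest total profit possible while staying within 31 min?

240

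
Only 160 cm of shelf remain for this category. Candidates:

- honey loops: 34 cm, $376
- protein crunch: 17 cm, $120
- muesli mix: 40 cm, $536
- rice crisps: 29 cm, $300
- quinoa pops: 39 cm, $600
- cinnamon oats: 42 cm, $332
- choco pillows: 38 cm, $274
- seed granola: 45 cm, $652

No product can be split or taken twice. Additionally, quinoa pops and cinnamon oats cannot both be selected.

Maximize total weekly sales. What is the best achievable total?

2164

Density check — quinoa pops 15.38, seed granola 14.49, muesli mix 13.40 are the best per cm.
The ratio ordering already packs tightly: honey loops + muesli mix + quinoa pops + seed granola, 158 cm, 2164.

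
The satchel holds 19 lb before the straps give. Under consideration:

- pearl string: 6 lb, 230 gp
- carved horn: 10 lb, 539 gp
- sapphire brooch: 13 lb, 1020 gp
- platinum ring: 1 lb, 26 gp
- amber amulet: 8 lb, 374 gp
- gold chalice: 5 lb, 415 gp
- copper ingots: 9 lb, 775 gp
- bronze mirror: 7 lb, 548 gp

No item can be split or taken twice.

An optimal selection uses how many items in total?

Best achievable value is 1461.
One optimal bundle: sapphire brooch + platinum ring + gold chalice (19 lb).
All optima have 3 items.

3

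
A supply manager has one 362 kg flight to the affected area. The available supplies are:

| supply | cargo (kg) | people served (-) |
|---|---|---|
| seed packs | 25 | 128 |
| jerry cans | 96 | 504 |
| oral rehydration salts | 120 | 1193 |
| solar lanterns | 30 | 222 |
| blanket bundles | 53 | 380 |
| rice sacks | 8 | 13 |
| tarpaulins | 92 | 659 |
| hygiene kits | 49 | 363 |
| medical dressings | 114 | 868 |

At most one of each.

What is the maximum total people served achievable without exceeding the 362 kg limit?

2942

Filling by ratio: seed packs + oral rehydration salts + solar lanterns + rice sacks + hygiene kits + medical dressings for 2787, with 16 kg left unused.
Replace seed packs and rice sacks and hygiene kits with tarpaulins: the trade gains 155 net, giving 2942 at 356 kg.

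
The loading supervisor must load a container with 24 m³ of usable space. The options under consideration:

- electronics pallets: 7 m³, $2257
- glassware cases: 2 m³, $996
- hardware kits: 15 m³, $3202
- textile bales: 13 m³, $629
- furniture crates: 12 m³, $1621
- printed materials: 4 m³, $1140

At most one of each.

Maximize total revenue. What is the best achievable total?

6455

Taking the top-ratio shipments first gives electronics pallets + glassware cases + printed materials for 4393 (13 m³).
Replace printed materials with hardware kits: the trade gains 2062 net, giving 6455 at 24 m³.
No other feasible combination exceeds 6455.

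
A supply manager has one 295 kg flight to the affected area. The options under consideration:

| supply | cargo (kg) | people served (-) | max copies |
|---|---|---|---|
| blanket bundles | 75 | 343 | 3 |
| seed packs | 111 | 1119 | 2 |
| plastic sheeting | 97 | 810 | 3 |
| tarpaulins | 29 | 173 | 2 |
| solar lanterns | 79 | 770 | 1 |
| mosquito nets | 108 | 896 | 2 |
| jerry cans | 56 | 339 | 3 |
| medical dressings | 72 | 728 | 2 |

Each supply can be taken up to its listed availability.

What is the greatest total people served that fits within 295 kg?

2966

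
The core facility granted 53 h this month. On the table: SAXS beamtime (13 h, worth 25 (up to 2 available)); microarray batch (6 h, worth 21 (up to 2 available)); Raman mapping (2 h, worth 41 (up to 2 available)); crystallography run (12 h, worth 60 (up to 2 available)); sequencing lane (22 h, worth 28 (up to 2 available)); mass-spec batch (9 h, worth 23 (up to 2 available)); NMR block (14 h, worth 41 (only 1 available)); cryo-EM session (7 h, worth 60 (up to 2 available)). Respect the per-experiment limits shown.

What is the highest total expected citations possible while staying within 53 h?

Density check — Raman mapping 20.50, cryo-EM session 8.57, crystallography run 5.00 are the best per h.
Greedy by ratio would take microarray batch + 2×Raman mapping + 2×crystallography run + 2×cryo-EM session: 48 h used, total 343.
Dropping microarray batch frees 6 h; slotting in mass-spec batch (9 h) lifts the total to 345 at 51 h.

345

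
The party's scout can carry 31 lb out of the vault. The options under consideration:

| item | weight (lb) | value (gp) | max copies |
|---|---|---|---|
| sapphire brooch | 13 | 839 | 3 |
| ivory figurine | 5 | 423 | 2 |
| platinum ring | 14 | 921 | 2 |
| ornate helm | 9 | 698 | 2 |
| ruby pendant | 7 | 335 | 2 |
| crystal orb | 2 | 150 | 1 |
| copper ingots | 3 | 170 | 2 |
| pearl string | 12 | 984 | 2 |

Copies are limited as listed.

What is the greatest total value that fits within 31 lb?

2541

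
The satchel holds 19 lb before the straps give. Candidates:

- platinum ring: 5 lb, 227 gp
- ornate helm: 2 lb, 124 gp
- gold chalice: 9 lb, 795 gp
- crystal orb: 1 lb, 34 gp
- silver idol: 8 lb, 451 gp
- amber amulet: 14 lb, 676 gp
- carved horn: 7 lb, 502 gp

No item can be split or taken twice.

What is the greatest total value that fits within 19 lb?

Taking ornate helm + gold chalice + crystal orb + carved horn: 19 lb used, 1455 in value.

1455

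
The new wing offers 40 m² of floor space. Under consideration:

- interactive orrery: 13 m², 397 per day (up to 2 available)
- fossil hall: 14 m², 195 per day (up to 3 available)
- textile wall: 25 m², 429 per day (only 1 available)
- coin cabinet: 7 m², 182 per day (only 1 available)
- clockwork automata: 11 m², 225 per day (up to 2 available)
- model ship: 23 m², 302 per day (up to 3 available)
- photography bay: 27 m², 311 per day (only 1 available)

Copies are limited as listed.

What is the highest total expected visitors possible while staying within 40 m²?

1019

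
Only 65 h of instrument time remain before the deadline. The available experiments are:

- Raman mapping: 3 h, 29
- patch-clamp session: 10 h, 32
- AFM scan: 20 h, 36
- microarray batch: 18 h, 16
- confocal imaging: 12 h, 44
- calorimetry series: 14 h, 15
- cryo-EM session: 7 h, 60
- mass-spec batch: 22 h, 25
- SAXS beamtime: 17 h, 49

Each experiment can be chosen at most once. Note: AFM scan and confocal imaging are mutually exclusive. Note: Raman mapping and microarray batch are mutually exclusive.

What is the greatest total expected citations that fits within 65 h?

229

The ratio ordering already packs tightly: Raman mapping + patch-clamp session + confocal imaging + calorimetry series + cryo-EM session + SAXS beamtime, 63 h, 229.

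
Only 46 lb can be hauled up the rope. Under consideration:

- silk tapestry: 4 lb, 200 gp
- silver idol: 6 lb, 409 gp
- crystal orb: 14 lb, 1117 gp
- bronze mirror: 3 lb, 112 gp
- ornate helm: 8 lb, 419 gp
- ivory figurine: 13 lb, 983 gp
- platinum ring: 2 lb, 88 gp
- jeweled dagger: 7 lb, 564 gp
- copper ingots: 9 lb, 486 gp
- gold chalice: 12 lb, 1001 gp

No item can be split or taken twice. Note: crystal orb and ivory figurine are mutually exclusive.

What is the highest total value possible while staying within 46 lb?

3403

Density check — gold chalice 83.42, jeweled dagger 80.57, crystal orb 79.79 are the best per lb.
Silk tapestry + silver idol + crystal orb + bronze mirror + jeweled dagger + gold chalice uses 46 of the 46 lb and totals 3403.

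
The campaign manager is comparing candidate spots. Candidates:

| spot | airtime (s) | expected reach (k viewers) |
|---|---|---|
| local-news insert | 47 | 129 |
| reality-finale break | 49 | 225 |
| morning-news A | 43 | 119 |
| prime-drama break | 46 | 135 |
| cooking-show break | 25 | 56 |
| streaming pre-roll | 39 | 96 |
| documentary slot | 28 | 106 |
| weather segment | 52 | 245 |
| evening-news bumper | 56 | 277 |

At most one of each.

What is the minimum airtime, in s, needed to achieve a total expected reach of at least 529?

129

Look for the lowest-airtime combination reaching 529.
reality-finale break + documentary slot + weather segment reaches 576 using 129 s.
No combination under 129 s hits 529.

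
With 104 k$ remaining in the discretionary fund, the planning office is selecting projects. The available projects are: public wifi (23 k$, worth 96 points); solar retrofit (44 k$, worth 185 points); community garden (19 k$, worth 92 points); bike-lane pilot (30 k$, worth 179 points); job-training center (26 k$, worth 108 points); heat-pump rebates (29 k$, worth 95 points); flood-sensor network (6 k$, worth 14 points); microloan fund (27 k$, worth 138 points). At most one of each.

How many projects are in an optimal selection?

Best achievable projected impact is 517.
community garden + bike-lane pilot + job-training center + microloan fund hits 517 at 102 k$.
Any selection reaching 517 contains exactly 4 projects.

4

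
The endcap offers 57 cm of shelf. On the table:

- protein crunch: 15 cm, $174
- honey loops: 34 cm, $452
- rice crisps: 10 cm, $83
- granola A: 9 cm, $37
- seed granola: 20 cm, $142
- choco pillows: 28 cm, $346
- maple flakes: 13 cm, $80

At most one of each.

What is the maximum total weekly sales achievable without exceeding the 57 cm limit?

626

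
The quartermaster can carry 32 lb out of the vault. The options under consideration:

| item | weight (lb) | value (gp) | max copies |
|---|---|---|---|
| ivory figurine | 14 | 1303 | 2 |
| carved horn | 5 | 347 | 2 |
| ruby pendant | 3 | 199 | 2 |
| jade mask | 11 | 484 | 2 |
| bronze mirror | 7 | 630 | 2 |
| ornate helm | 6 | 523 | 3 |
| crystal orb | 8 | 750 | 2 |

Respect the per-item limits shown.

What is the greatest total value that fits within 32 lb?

Ranking by ratio (value/lb): crystal orb 93.75, ivory figurine 93.07, bronze mirror 90.00.
Greedy by ratio would take ivory figurine + 2×crystal orb: 30 lb used, total 2803.
The 8 lb tied up in crystal orb is better spent on ruby pendant + bronze mirror — total rises to 2882 (32 lb).
No other feasible combination exceeds 2882.

2882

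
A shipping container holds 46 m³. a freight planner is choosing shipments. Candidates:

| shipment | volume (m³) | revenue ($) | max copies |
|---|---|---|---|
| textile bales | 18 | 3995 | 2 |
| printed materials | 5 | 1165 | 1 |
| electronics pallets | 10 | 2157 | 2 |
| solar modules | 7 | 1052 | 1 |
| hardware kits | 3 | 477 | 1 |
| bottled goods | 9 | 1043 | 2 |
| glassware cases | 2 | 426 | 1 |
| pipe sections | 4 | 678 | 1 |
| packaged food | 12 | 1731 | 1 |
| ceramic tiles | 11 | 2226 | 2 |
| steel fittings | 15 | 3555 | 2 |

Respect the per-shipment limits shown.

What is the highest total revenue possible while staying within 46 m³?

10501

Greedy by ratio would take printed materials + electronics pallets + 2×steel fittings: 45 m³ used, total 10432.
Replace electronics pallets with ceramic tiles: the trade gains 69 net, giving 10501 at 46 m³.
No other feasible combination exceeds 10501.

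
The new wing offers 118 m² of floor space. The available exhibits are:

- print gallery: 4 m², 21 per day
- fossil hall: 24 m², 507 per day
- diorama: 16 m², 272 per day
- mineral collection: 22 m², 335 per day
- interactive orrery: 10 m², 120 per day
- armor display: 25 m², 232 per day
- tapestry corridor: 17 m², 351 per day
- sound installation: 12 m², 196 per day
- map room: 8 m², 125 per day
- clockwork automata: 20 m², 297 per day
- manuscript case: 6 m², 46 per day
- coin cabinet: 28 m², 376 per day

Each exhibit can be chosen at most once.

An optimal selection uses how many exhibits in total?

Best achievable expected visitors is 2007.
For example fossil hall + diorama + mineral collection + interactive orrery + tapestry corridor + map room + clockwork automata achieves it, using 117 m².
Any selection reaching 2007 contains exactly 7 exhibits.

7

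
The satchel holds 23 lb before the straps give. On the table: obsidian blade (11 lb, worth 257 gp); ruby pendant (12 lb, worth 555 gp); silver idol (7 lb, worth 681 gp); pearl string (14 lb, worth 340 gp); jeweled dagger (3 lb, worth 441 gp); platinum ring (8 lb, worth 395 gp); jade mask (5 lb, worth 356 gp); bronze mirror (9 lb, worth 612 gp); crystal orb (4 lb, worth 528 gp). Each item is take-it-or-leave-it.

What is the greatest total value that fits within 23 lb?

2262

Taking the top-ratio items first gives silver idol + jeweled dagger + jade mask + crystal orb for 2006 (19 lb).
Replace jade mask with bronze mirror: the trade gains 256 net, giving 2262 at 23 lb.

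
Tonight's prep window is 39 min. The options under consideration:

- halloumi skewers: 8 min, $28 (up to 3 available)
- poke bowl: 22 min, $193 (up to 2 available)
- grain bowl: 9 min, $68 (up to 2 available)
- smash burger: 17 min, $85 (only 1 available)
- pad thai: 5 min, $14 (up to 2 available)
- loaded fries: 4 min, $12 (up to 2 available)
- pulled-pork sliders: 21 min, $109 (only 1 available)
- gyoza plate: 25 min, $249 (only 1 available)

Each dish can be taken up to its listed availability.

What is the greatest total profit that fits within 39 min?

Taking the top-ratio dishes first gives grain bowl + loaded fries + gyoza plate for 329 (38 min).
The 4 min tied up in loaded fries is better spent on pad thai — total rises to 331 (39 min).

331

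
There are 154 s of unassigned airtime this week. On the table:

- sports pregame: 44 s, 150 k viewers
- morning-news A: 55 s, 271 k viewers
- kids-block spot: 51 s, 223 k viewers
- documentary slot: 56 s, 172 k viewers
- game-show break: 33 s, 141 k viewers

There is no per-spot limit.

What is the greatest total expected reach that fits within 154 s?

694

Greedy by ratio would take 2×morning-news A + game-show break: 143 s used, total 683.
Replace morning-news A with 2×game-show break: the trade gains 11 net, giving 694 at 154 s.
That's the maximum — no swap from here does better than 694.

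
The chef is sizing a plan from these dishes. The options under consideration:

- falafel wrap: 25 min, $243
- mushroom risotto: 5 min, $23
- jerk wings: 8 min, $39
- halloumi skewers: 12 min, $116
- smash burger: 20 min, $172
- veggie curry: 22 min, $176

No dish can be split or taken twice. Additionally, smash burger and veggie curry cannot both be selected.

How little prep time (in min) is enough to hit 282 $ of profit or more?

32

Look for the lowest-prep combination reaching 282.
halloumi skewers + smash burger: 288 profit at 32 min.
Below 32 min the best achievable stays under 282.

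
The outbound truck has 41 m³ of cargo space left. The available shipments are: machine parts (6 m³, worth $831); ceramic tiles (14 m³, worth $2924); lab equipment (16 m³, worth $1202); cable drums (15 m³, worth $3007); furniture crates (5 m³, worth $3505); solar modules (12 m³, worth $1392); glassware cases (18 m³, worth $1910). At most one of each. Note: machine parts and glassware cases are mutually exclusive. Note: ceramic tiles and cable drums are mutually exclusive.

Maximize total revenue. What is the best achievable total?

Taking machine parts + cable drums + furniture crates + solar modules: 38 m³ used, 8735 in revenue.

8735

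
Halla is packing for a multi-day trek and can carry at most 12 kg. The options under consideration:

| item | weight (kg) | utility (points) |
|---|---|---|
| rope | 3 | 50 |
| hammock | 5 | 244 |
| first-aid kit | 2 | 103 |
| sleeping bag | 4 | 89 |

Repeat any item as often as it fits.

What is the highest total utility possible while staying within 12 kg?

618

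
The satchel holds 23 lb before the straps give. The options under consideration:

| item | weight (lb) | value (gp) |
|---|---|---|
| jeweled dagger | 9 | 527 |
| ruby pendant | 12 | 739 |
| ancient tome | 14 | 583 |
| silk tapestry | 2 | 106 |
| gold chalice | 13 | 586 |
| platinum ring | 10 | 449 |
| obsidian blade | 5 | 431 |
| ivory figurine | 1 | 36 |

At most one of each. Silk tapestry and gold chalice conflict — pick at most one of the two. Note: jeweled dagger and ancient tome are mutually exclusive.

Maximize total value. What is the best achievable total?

The ratio heuristic lands on ruby pendant + silk tapestry + obsidian blade + ivory figurine (1312) but leaves 3 lb idle.
Replace obsidian blade and ivory figurine with jeweled dagger: the trade gains 60 net, giving 1372 at 23 lb.

1372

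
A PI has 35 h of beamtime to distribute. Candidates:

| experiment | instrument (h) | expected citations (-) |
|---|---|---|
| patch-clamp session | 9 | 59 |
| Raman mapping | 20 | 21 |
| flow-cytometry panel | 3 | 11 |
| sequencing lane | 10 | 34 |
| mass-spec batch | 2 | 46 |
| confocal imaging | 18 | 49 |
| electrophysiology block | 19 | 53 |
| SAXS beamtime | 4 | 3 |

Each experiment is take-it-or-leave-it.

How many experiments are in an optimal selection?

Optimal total is 169.
patch-clamp session + flow-cytometry panel + mass-spec batch + electrophysiology block hits 169 at 33 h.
Every optimal selection uses 4 experiments.

4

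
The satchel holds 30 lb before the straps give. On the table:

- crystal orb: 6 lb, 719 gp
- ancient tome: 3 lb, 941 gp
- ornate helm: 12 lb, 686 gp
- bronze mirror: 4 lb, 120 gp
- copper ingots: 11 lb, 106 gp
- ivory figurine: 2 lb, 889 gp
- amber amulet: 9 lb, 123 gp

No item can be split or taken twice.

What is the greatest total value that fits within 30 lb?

3355

Crystal orb + ancient tome + ornate helm + bronze mirror + ivory figurine uses 27 of the 30 lb and totals 3355.
An exhaustive check of the 128 subsets confirms 3355.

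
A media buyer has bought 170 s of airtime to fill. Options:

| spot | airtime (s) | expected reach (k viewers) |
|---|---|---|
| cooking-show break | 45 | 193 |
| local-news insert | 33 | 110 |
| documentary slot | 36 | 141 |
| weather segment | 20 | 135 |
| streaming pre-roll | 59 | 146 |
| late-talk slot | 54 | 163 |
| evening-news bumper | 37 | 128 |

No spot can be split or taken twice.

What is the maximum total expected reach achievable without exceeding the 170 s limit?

Ranking by ratio (expected reach/s): weather segment 6.75, cooking-show break 4.29, documentary slot 3.92.
The ratio heuristic lands on cooking-show break + documentary slot + weather segment + evening-news bumper (597) but leaves 32 s idle.
Replace evening-news bumper with late-talk slot: the trade gains 35 net, giving 632 at 155 s.

632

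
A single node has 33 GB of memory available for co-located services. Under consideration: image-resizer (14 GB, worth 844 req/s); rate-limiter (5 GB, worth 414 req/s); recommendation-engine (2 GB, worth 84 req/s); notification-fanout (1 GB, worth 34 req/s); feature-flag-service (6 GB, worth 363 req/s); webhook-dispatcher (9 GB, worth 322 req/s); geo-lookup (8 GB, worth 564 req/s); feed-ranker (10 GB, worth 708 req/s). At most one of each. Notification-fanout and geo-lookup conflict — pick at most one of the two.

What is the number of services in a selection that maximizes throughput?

4

Optimal total is 2185.
image-resizer + rate-limiter + feature-flag-service + geo-lookup hits 2185 at 33 GB.
All optima have 4 services.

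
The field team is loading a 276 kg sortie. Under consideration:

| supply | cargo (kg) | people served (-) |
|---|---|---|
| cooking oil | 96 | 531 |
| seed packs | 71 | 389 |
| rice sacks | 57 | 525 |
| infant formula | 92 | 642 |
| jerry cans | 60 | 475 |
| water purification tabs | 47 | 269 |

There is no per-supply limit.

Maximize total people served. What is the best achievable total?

2369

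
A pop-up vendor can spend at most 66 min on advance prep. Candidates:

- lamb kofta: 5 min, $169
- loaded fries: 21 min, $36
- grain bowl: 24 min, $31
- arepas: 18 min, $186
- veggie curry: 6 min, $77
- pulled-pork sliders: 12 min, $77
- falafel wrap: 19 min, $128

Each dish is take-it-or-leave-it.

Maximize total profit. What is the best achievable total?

637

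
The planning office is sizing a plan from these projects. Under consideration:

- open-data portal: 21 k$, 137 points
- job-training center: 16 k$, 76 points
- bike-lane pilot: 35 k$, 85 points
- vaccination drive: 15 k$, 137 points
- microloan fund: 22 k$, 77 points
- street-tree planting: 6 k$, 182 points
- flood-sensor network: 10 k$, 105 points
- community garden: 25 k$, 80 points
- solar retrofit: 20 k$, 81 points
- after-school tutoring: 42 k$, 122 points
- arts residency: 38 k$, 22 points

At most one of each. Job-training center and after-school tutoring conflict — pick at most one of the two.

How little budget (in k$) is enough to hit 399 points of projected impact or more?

31

Minimise k$ subject to total projected impact ≥ 399.
vaccination drive + street-tree planting + flood-sensor network: 424 projected impact at 31 k$.
Any bundle with less than 31 k$ falls short of 399.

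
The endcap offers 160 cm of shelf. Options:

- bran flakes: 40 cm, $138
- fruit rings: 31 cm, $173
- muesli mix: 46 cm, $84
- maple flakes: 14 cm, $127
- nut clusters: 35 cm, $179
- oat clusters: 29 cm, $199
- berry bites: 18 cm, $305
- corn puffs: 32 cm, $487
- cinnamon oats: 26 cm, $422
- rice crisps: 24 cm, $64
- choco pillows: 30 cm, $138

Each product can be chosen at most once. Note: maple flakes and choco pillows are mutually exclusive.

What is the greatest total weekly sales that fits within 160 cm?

The ratio heuristic lands on fruit rings + maple flakes + oat clusters + berry bites + corn puffs + cinnamon oats (1713) but leaves 10 cm idle.
The 31 cm tied up in fruit rings is better spent on nut clusters — total rises to 1719 (154 cm).
The spare 6 cm is too small for any remaining product, and no feasible exchange beats 1719.

1719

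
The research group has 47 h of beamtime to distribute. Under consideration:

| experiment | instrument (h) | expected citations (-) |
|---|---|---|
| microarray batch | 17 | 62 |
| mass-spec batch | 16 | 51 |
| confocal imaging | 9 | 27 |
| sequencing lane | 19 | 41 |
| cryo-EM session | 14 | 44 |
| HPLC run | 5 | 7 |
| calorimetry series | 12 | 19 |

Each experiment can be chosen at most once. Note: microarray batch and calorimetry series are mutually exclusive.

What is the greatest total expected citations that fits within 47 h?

157

Density check — microarray batch 3.65, mass-spec batch 3.19, cryo-EM session 3.14, confocal imaging 3.00 are the best per h.
Taking microarray batch + mass-spec batch + cryo-EM session: 47 h used, 157 in expected citations.
Every other selection either busts 47 h or breaks a pairing rule or fails to beat 157.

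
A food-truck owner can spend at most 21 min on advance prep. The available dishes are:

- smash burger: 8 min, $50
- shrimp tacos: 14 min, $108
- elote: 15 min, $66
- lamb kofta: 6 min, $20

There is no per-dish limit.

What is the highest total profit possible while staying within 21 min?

128

Best packing: shrimp tacos + lamb kofta — 20 min, 128 total.
No other feasible combination exceeds 128.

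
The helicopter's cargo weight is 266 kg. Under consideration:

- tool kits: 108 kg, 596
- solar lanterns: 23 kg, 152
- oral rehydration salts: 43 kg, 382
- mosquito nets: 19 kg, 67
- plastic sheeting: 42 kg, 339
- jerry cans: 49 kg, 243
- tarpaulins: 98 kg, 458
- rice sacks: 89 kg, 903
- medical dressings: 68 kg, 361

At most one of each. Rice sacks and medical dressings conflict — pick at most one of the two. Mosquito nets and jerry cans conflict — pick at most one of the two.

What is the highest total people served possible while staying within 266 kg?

2033

Density check — rice sacks 10.15, oral rehydration salts 8.88, plastic sheeting 8.07, solar lanterns 6.61 are the best per kg.
Tool kits + solar lanterns + oral rehydration salts + rice sacks uses 263 of the 266 kg and totals 2033.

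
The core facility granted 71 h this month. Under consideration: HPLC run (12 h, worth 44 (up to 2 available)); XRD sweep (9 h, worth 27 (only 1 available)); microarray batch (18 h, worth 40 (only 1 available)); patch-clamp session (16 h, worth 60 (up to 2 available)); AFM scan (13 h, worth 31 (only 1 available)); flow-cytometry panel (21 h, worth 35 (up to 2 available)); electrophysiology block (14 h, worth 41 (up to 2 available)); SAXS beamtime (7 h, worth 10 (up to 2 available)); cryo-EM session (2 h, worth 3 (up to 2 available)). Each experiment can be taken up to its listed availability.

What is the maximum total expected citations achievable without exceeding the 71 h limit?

Taking the top-ratio experiments first gives 2×HPLC run + XRD sweep + 2×patch-clamp session + 2×cryo-EM session for 241 (69 h).
Dropping XRD sweep and 2×cryo-EM session frees 13 h; slotting in electrophysiology block (14 h) lifts the total to 249 at 70 h.

249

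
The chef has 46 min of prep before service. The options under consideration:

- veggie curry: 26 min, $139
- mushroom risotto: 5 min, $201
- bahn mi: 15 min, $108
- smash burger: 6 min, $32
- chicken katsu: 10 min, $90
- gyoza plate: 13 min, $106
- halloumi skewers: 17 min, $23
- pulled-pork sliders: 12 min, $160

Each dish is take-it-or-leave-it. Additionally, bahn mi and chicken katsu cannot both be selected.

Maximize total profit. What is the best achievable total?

The ratio ordering already packs tightly: mushroom risotto + smash burger + chicken katsu + gyoza plate + pulled-pork sliders, 46 min, 589.
That's the maximum — no feasible swap from here does better than 589.

589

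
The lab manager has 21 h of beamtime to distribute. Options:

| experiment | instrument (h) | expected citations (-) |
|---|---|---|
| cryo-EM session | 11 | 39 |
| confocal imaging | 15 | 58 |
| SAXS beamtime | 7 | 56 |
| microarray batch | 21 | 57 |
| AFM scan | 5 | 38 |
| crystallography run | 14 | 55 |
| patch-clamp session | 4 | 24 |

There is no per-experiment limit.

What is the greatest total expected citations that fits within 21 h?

Ranking by ratio (expected citations/h): SAXS beamtime 8.00, AFM scan 7.60, patch-clamp session 6.00.
The ratio ordering already packs tightly: 3×SAXS beamtime, 21 h, 168.
That's the maximum — no swap from here does better than 168.

168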